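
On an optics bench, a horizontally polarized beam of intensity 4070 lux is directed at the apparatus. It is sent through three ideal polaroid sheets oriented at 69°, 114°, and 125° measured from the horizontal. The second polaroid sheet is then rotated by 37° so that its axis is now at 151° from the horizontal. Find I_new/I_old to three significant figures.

Before rotation:
By Malus's law, I₁ = I₀ cos²(69° − 0°) = I₀ cos²(69°) = 0.1284 I₀.
I₂ = I₁ cos²(114° − 69°) = 0.1284 I₀ · cos²(45°) = 0.06421 I₀.
I₃ = I₂ cos²(125° − 114°) = 0.06421 I₀ · cos²(11°) = 0.06188 I₀.
After rotation:
I₁ = I₀ cos²(69° − 0°) = I₀ cos²(69°) = 0.1284 I₀.
I₂ = I₁ cos²(151° − 69°) = 0.1284 I₀ · cos²(82°) = 0.002488 I₀.
I₃ = I₂ cos²(125° − 151°) = 0.002488 I₀ · cos²(26°) = 0.00201 I₀.
Ratio = 0.00201 / 0.06188 = 0.03248.

I_new/I_old ≈ 0.0325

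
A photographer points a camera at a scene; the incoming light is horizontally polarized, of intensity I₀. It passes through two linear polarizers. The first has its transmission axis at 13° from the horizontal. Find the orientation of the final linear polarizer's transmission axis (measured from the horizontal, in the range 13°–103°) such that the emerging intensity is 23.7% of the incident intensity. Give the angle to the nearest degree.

θ ≈ 73°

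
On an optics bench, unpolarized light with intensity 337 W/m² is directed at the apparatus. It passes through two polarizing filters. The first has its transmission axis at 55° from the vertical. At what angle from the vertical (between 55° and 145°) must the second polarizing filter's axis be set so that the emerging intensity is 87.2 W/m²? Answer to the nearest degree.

θ ≈ 99°

Unpolarized light through the first polarizer → I₁ = ½ I₀, now polarized at 55°.
Target fraction: 87.2 / 337 W/m² = 0.2588 of I₀.
Need I₂/I₀ = 0.2588, so cos²(θ − 55°) = 0.2588 / 0.5 = 0.5175.
θ − 55° = arccos(√0.5175) = 44.0°, giving θ ≈ 55 + 44.0 = 99.0°.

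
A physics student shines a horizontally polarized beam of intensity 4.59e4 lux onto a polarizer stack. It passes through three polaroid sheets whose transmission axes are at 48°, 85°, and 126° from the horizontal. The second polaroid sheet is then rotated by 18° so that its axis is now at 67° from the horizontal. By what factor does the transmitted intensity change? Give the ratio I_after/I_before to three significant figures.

Before rotation:
By Malus's law, I₁ = I₀ cos²(48° − 0°) = I₀ cos²(48°) = 0.4477 I₀.
I₂ = I₁ cos²(85° − 48°) = 0.4477 I₀ · cos²(37°) = 0.2856 I₀.
I₃ = I₂ cos²(126° − 85°) = 0.2856 I₀ · cos²(41°) = 0.1627 I₀.
After rotation:
I₁ = I₀ cos²(48° − 0°) = I₀ cos²(48°) = 0.4477 I₀.
I₂ = I₁ cos²(67° − 48°) = 0.4477 I₀ · cos²(19°) = 0.4003 I₀.
I₃ = I₂ cos²(126° − 67°) = 0.4003 I₀ · cos²(59°) = 0.1062 I₀.
Ratio = 0.1062 / 0.1627 = 0.6528.

I_new/I_old ≈ 0.653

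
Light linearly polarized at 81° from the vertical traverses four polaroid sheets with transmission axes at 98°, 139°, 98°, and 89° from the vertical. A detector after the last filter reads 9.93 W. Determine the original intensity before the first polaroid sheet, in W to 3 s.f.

By Malus's law, I₁ = I₀ cos²(98° − 81°) = I₀ cos²(17°) = 0.9145 I₀.
I₂ = I₁ cos²(139° − 98°) = 0.9145 I₀ · cos²(41°) = 0.5209 I₀.
I₃ = I₂ cos²(98° − 139°) = 0.5209 I₀ · cos²(41°) = 0.2967 I₀.
I₄ = I₃ cos²(89° − 98°) = 0.2967 I₀ · cos²(9°) = 0.2894 I₀.
So 9.93 W = 0.2894 I₀, giving I₀ = 9.93/0.2894 = 34.31 W.

I₀ ≈ 34.3 W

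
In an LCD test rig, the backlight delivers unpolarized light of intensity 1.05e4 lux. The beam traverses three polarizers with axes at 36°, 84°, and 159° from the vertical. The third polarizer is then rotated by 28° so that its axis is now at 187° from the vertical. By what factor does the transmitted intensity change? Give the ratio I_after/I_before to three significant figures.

Before rotation:
Unpolarized light through the first polarizer → I₁ = ½ I₀, now polarized at 36°.
I₂ = I₁ cos²(84° − 36°) = 0.5 I₀ · cos²(48°) = 0.2239 I₀.
I₃ = I₂ cos²(159° − 84°) = 0.2239 I₀ · cos²(75°) = 0.015 I₀.
After rotation:
Unpolarized light through the first polarizer → I₁ = ½ I₀, now polarized at 36°.
I₂ = I₁ cos²(84° − 36°) = 0.5 I₀ · cos²(48°) = 0.2239 I₀.
Angle between axes 2 and 3: 77°. I₃ = 0.2239 I₀ · cos²(77°) = 0.01133 I₀.
Ratio = 0.01133 / 0.015 = 0.7554.

I_new/I_old ≈ 0.755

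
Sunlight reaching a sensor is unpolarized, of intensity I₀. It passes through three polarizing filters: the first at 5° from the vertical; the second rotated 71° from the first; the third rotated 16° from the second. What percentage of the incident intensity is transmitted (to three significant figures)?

≈ 4.90%

Unpolarized light through the first polarizer → I₁ = ½ I₀, now polarized at 5°.
I₂ = I₁ cos²(71°) = 0.5 · 0.106 I₀ = 0.053 I₀.
I₃ = I₂ cos²(16°) = 0.053 · 0.924 I₀ = 0.04897 I₀.
That is 4.897% of the incident intensity.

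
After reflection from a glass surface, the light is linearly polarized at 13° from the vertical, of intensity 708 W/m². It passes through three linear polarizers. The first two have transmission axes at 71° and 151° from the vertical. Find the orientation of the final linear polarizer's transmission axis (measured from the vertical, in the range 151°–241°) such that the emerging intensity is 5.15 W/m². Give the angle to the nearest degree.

I₁ = I₀ cos²(71° − 13°) = I₀ cos²(58°) = 0.2808 I₀.
I₂ = I₁ cos²(151° − 71°) = 0.2808 I₀ · cos²(80°) = 0.008468 I₀.
Target fraction: 5.15 / 708 W/m² = 0.007274 of I₀.
Need I₃/I₀ = 0.007274, so cos²(θ − 151°) = 0.007274 / 0.008468 = 0.859.
θ − 151° = arccos(√0.859) = 22.1°, giving θ ≈ 151 + 22.1 = 173.1°.

θ ≈ 173°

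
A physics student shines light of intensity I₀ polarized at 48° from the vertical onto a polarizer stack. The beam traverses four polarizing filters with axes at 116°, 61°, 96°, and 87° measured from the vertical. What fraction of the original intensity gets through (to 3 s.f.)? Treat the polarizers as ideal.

≈ 0.0302 I₀

I₁ = I₀ cos²(116° − 48°) = I₀ cos²(68°) = 0.1403 I₀.
I₂ = I₁ cos²(61° − 116°) = 0.1403 I₀ · cos²(55°) = 0.04617 I₀.
I₃ = I₂ cos²(96° − 61°) = 0.04617 I₀ · cos²(35°) = 0.03098 I₀.
I₄ = I₃ cos²(87° − 96°) = 0.03098 I₀ · cos²(9°) = 0.03022 I₀.
Transmitted fraction = 0.03022.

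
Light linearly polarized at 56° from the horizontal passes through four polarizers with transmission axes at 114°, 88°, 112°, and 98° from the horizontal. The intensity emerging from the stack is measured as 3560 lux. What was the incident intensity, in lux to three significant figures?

I₀ ≈ 2.00e4 lux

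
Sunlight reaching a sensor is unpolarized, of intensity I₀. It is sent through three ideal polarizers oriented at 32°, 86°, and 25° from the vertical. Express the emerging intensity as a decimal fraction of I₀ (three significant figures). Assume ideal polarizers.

≈ 0.0406 I₀

Unpolarized light through the first polarizer → I₁ = ½ I₀, now polarized at 32°.
I₂ = I₁ cos²(86° − 32°) = 0.5 I₀ · cos²(54°) = 0.1727 I₀.
I₃ = I₂ cos²(25° − 86°) = 0.1727 I₀ · cos²(61°) = 0.0406 I₀.
Transmitted fraction = 0.0406.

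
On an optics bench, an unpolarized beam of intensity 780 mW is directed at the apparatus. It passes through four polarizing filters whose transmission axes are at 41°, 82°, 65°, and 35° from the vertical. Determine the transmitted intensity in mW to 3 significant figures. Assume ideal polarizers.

I ≈ 152 mW

Unpolarized light through the first polarizer → I₁ = 780 mW/2 = 390 mW, polarized at 41°.
I₂ = I₁ · cos²(41°) = 390 · 0.5696 = 222.1 mW.
I₃ = I₂ · cos²(17°) = 222.1 · 0.9145 = 203.2 mW.
I₄ = I₃ · cos²(30°) = 203.2 · 0.75 = 152.4 mW.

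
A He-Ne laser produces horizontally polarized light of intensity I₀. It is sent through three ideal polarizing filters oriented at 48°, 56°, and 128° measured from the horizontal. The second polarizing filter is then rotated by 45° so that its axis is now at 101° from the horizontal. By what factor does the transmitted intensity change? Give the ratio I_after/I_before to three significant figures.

Before rotation:
By Malus's law, I₁ = I₀ cos²(48° − 0°) = I₀ cos²(48°) = 0.4477 I₀.
I₂ = I₁ cos²(56° − 48°) = 0.4477 I₀ · cos²(8°) = 0.4391 I₀.
I₃ = I₂ cos²(128° − 56°) = 0.4391 I₀ · cos²(72°) = 0.04193 I₀.
After rotation:
I₁ = I₀ cos²(48° − 0°) = I₀ cos²(48°) = 0.4477 I₀.
I₂ = I₁ cos²(101° − 48°) = 0.4477 I₀ · cos²(53°) = 0.1622 I₀.
I₃ = I₂ cos²(128° − 101°) = 0.1622 I₀ · cos²(27°) = 0.1287 I₀.
Ratio = 0.1287 / 0.04193 = 3.071.

I_new/I_old ≈ 3.07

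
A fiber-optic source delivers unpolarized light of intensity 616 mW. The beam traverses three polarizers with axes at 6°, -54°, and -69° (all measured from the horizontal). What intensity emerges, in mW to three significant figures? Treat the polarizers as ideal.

I ≈ 71.8 mW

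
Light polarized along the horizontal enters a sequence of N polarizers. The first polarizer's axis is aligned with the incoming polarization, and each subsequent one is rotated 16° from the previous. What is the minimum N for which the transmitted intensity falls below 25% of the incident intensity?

First polarizer is aligned with the polarization: full transmission.
Each further stage multiplies by cos²(16°) = 0.924.
After N polarizers: T = 0.924^(N−1). Require T < 0.25 ⇒ N−1 > ln(0.25)/ln(0.924) = 17.54, so N−1 ≥ 18 and N = 19.
Check: N=19 gives T = 0.2412 < 0.25; N=18 gives T = 0.261.

N = 19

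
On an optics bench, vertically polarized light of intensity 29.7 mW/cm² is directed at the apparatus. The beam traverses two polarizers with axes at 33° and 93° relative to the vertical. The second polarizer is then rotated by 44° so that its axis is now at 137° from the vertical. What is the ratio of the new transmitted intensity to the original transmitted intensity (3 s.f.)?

Before rotation:
By Malus's law, I₁ = I₀ cos²(33° − 0°) = I₀ cos²(33°) = 0.7034 I₀.
I₂ = I₁ cos²(93° − 33°) = 0.7034 I₀ · cos²(60°) = 0.1758 I₀.
After rotation:
I₁ = I₀ cos²(33° − 0°) = I₀ cos²(33°) = 0.7034 I₀.
Angle between axes 1 and 2: 76°. I₂ = 0.7034 I₀ · cos²(76°) = 0.04117 I₀.
Ratio = 0.04117 / 0.1758 = 0.2341.

I_new/I_old ≈ 0.234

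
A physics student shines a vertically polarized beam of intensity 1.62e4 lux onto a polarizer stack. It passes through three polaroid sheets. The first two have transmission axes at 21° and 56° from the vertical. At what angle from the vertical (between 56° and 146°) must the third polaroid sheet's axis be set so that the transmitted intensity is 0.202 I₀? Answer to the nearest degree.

By Malus's law, I₁ = I₀ cos²(21° − 0°) = I₀ cos²(21°) = 0.8716 I₀.
I₂ = I₁ cos²(56° − 21°) = 0.8716 I₀ · cos²(35°) = 0.5848 I₀.
Need I₃/I₀ = 0.202, so cos²(θ − 56°) = 0.202 / 0.5848 = 0.3454.
θ − 56° = arccos(√0.3454) = 54.0°, giving θ ≈ 56 + 54.0 = 110.0°.

θ ≈ 110°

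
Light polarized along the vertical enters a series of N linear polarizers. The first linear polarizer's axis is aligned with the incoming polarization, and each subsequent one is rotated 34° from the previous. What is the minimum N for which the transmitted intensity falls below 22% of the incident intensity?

N = 6

First polarizer is aligned with the polarization: full transmission.
Each further stage multiplies by cos²(34°) = 0.6873.
After N polarizers: T = 0.6873^(N−1). Require T < 0.22 ⇒ N−1 > ln(0.22)/ln(0.6873) = 4.04, so N−1 ≥ 5 and N = 6.
Check: N=6 gives T = 0.1534 < 0.22; N=5 gives T = 0.2231.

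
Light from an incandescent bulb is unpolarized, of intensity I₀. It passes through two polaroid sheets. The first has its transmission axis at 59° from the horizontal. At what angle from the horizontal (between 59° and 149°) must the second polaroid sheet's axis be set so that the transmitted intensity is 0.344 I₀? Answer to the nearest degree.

θ ≈ 93°

Unpolarized light through the first polarizer → I₁ = ½ I₀, now polarized at 59°.
Need I₂/I₀ = 0.344, so cos²(θ − 59°) = 0.344 / 0.5 = 0.688.
θ − 59° = arccos(√0.688) = 34.0°, giving θ ≈ 59 + 34.0 = 93.0°.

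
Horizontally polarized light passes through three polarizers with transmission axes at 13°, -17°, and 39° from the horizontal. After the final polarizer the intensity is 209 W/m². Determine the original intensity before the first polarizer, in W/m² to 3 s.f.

By Malus's law, I₁ = I₀ cos²(13° − 0°) = I₀ cos²(13°) = 0.9494 I₀.
I₂ = I₁ cos²(-17° − 13°) = 0.9494 I₀ · cos²(30°) = 0.712 I₀.
I₃ = I₂ cos²(39° + 17°) = 0.712 I₀ · cos²(56°) = 0.2227 I₀.
So 209 W/m² = 0.2227 I₀, giving I₀ = 209/0.2227 = 938.7 W/m².

I₀ ≈ 939 W/m²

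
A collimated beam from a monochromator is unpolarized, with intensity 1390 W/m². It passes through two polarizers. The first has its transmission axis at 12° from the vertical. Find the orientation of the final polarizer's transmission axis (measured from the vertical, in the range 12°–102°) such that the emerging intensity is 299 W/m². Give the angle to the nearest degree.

θ ≈ 61°

Unpolarized light through the first polarizer → I₁ = ½ I₀, now polarized at 12°.
Target fraction: 299 / 1390 W/m² = 0.2151 of I₀.
Need I₂/I₀ = 0.2151, so cos²(θ − 12°) = 0.2151 / 0.5 = 0.4302.
θ − 12° = arccos(√0.4302) = 49.0°, giving θ ≈ 12 + 49.0 = 61.0°.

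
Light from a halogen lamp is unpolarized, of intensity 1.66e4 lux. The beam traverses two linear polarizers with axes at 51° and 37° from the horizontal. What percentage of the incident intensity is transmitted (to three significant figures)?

≈ 47.1%

Unpolarized light through the first polarizer → I₁ = 1.66e4 lux/2 = 8300 lux, polarized at 51°.
I₂ = I₁ · cos²(14°) = 8300 · 0.9415 = 7814 lux.
That is 47.07% of the incident intensity.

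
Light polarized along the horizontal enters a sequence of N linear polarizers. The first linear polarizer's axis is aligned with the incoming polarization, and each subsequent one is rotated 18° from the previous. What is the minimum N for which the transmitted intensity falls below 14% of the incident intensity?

N = 21

First polarizer is aligned with the polarization: full transmission.
Each further stage multiplies by cos²(18°) = 0.9045.
After N polarizers: T = 0.9045^(N−1). Require T < 0.14 ⇒ N−1 > ln(0.14)/ln(0.9045) = 19.59, so N−1 ≥ 20 and N = 21.
Check: N=21 gives T = 0.1344 < 0.14; N=20 gives T = 0.1485.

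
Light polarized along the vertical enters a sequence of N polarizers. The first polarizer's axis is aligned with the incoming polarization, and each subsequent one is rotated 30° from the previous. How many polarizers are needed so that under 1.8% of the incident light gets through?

N = 15

First polarizer is aligned with the polarization: full transmission.
Each further stage multiplies by cos²(30°) = 0.75.
After N polarizers: T = 0.75^(N−1). Require T < 0.018 ⇒ N−1 > ln(0.018)/ln(0.75) = 13.96, so N−1 ≥ 14 and N = 15.
Check: N=15 gives T = 0.01782 < 0.018; N=14 gives T = 0.02376.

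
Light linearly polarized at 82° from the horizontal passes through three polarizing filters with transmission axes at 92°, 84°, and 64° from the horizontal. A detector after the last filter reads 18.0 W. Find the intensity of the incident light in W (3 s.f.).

By Malus's law, I₁ = I₀ cos²(92° − 82°) = I₀ cos²(10°) = 0.9698 I₀.
I₂ = I₁ cos²(84° − 92°) = 0.9698 I₀ · cos²(8°) = 0.9511 I₀.
I₃ = I₂ cos²(64° − 84°) = 0.9511 I₀ · cos²(20°) = 0.8398 I₀.
So 18.0 W = 0.8398 I₀, giving I₀ = 18.0/0.8398 = 21.43 W.

I₀ ≈ 21.4 W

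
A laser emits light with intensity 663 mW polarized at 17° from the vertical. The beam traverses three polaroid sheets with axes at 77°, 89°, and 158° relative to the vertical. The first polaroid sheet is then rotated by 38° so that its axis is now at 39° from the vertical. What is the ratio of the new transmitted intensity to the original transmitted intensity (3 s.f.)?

I_new/I_old ≈ 1.48

Before rotation:
I₁ = I₀ cos²(77° − 17°) = I₀ cos²(60°) = 0.25 I₀.
I₂ = I₁ cos²(89° − 77°) = 0.25 I₀ · cos²(12°) = 0.2392 I₀.
I₃ = I₂ cos²(158° − 89°) = 0.2392 I₀ · cos²(69°) = 0.03072 I₀.
After rotation:
I₁ = I₀ cos²(39° − 17°) = I₀ cos²(22°) = 0.8597 I₀.
I₂ = I₁ cos²(89° − 39°) = 0.8597 I₀ · cos²(50°) = 0.3552 I₀.
I₃ = I₂ cos²(158° − 89°) = 0.3552 I₀ · cos²(69°) = 0.04562 I₀.
Ratio = 0.04562 / 0.03072 = 1.485.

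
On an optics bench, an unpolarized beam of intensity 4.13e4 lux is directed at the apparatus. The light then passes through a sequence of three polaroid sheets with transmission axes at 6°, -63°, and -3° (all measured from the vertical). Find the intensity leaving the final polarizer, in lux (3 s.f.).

Unpolarized light through the first polarizer → I₁ = 4.13e4 lux/2 = 2.065e+04 lux, polarized at 6°.
I₂ = I₁ · cos²(69°) = 2.065e+04 · 0.1284 = 2652 lux.
I₃ = I₂ · cos²(60°) = 2652 · 0.25 = 663 lux.

I ≈ 663 lux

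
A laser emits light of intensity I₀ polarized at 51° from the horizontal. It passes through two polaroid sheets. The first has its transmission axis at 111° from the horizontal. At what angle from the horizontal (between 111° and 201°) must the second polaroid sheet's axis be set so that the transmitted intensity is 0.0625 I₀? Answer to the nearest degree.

θ ≈ 171°

By Malus's law, I₁ = I₀ cos²(111° − 51°) = I₀ cos²(60°) = 0.25 I₀.
Need I₂/I₀ = 0.0625, so cos²(θ − 111°) = 0.0625 / 0.25 = 0.25.
θ − 111° = arccos(√0.25) = 60.0°, giving θ ≈ 111 + 60.0 = 171.0°.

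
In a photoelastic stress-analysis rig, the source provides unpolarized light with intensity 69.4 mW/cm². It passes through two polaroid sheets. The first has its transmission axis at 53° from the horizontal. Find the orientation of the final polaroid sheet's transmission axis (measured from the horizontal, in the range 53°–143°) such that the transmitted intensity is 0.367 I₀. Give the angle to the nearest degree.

Unpolarized light through the first polarizer → I₁ = ½ I₀, now polarized at 53°.
Need I₂/I₀ = 0.367, so cos²(θ − 53°) = 0.367 / 0.5 = 0.734.
θ − 53° = arccos(√0.734) = 31.0°, giving θ ≈ 53 + 31.0 = 84.0°.

θ ≈ 84°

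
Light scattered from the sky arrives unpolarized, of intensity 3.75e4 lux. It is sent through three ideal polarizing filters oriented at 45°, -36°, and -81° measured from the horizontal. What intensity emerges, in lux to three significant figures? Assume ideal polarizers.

Unpolarized light through the first polarizer → I₁ = 3.75e4 lux/2 = 1.875e+04 lux, polarized at 45°.
I₂ = I₁ · cos²(81°) = 1.875e+04 · 0.02447 = 458.8 lux.
I₃ = I₂ · cos²(45°) = 458.8 · 0.5 = 229.4 lux.

I ≈ 229 lux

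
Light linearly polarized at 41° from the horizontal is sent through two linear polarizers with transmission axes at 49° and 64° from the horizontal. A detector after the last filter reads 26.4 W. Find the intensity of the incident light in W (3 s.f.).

I₁ = I₀ cos²(49° − 41°) = I₀ cos²(8°) = 0.9806 I₀.
I₂ = I₁ cos²(64° − 49°) = 0.9806 I₀ · cos²(15°) = 0.9149 I₀.
So 26.4 W = 0.9149 I₀, giving I₀ = 26.4/0.9149 = 28.85 W.

I₀ ≈ 28.9 W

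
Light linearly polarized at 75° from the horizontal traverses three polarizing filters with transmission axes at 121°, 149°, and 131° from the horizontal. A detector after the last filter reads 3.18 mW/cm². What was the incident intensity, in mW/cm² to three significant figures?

I₀ ≈ 9.35 mW/cm²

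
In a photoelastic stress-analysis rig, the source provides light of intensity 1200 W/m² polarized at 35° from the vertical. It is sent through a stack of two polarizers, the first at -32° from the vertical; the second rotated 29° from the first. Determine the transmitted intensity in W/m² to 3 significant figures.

I ≈ 140 W/m²

I₁ = 1200 W/m² · cos²(67°) = 183.2 W/m².
I₂ = I₁ · cos²(29°) = 183.2 · 0.765 = 140.1 W/m².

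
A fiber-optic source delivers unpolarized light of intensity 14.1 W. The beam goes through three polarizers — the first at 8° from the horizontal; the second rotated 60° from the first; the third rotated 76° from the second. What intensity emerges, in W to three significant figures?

I ≈ 0.103 W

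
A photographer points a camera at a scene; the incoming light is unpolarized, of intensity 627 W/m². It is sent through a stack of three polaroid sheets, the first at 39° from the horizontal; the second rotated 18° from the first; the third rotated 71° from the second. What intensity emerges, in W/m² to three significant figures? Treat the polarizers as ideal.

Unpolarized light through the first polarizer → I₁ = 627 W/m²/2 = 313.5 W/m², polarized at 39°.
I₂ = I₁ · cos²(18°) = 313.5 · 0.9045 = 283.6 W/m².
I₃ = I₂ · cos²(71°) = 283.6 · 0.106 = 30.06 W/m².

I ≈ 30.1 W/m²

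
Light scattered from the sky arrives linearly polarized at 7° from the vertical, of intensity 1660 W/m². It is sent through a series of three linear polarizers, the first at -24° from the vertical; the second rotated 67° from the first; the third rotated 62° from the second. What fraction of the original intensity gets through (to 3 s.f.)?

I₁ = 1660 W/m² · cos²(31°) = 1220 W/m².
I₂ = I₁ · cos²(67°) = 1220 · 0.1527 = 186.2 W/m².
I₃ = I₂ · cos²(62°) = 186.2 · 0.2204 = 41.04 W/m².
Transmitted fraction = 0.02472.

I/I₀ ≈ 0.0247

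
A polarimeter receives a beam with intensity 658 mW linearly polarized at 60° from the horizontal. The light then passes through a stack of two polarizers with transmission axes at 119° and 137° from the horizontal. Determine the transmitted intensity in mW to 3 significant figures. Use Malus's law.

I ≈ 158 mW

By Malus's law, I₁ = 658 mW · cos²(59°) = 174.5 mW.
I₂ = I₁ · cos²(18°) = 174.5 · 0.9045 = 157.9 mW.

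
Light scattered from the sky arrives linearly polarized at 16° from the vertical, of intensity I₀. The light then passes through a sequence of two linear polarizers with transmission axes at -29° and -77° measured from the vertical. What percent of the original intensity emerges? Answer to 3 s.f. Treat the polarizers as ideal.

≈ 22.4%

I₁ = I₀ cos²(-29° − 16°) = I₀ cos²(45°) = 0.5 I₀.
I₂ = I₁ cos²(-77° + 29°) = 0.5 I₀ · cos²(48°) = 0.2239 I₀.
That is 22.39% of the incident intensity.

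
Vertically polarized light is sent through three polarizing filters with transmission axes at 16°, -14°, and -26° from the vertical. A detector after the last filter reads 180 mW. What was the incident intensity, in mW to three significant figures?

I₀ ≈ 271 mW

By Malus's law, I₁ = I₀ cos²(16° − 0°) = I₀ cos²(16°) = 0.924 I₀.
I₂ = I₁ cos²(-14° − 16°) = 0.924 I₀ · cos²(30°) = 0.693 I₀.
I₃ = I₂ cos²(-26° + 14°) = 0.693 I₀ · cos²(12°) = 0.6631 I₀.
So 180 mW = 0.6631 I₀, giving I₀ = 180/0.6631 = 271.5 mW.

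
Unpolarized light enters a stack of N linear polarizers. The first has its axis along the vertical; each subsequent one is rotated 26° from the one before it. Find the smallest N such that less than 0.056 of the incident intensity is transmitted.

N = 12

First polarizer halves the unpolarized light: factor 1/2.
Each further stage multiplies by cos²(26°) = 0.8078.
After N polarizers: T = 0.5·0.8078^(N−1). Require T < 0.056 ⇒ N−1 > ln(0.056/0.5)/ln(0.8078) = 10.26, so N−1 ≥ 11 and N = 12.
Check: N=12 gives T = 0.04781 < 0.056; N=11 gives T = 0.05918.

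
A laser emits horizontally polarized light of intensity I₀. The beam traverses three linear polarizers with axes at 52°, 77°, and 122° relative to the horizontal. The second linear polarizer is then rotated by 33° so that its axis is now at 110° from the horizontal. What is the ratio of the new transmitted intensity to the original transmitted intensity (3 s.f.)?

Before rotation:
I₁ = I₀ cos²(52° − 0°) = I₀ cos²(52°) = 0.379 I₀.
I₂ = I₁ cos²(77° − 52°) = 0.379 I₀ · cos²(25°) = 0.3113 I₀.
I₃ = I₂ cos²(122° − 77°) = 0.3113 I₀ · cos²(45°) = 0.1557 I₀.
After rotation:
I₁ = I₀ cos²(52° − 0°) = I₀ cos²(52°) = 0.379 I₀.
I₂ = I₁ cos²(110° − 52°) = 0.379 I₀ · cos²(58°) = 0.1064 I₀.
I₃ = I₂ cos²(122° − 110°) = 0.1064 I₀ · cos²(12°) = 0.1018 I₀.
Ratio = 0.1018 / 0.1557 = 0.6542.

I_new/I_old ≈ 0.654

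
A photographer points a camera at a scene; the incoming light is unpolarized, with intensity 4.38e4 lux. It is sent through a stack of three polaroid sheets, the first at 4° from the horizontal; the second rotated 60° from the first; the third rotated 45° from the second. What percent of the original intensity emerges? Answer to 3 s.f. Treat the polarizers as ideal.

Unpolarized light through the first polarizer → I₁ = 4.38e4 lux/2 = 2.19e+04 lux, polarized at 4°.
I₂ = I₁ · cos²(60°) = 2.19e+04 · 0.25 = 5475 lux.
I₃ = I₂ · cos²(45°) = 5475 · 0.5 = 2738 lux.
That is 6.25% of the incident intensity.

≈ 6.25%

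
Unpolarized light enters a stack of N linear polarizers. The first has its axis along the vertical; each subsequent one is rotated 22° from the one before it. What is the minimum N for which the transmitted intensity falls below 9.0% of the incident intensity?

N = 13

First polarizer halves the unpolarized light: factor 1/2.
Each further stage multiplies by cos²(22°) = 0.8597.
After N polarizers: T = 0.5·0.8597^(N−1). Require T < 0.090 ⇒ N−1 > ln(0.090/0.5)/ln(0.8597) = 11.34, so N−1 ≥ 12 and N = 13.
Check: N=13 gives T = 0.08146 < 0.090; N=12 gives T = 0.09476.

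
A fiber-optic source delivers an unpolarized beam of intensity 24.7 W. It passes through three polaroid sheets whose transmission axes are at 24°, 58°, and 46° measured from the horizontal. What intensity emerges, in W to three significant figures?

I ≈ 8.12 W

Unpolarized light through the first polarizer → I₁ = 24.7 W/2 = 12.35 W, polarized at 24°.
I₂ = I₁ · cos²(34°) = 12.35 · 0.6873 = 8.488 W.
I₃ = I₂ · cos²(12°) = 8.488 · 0.9568 = 8.121 W.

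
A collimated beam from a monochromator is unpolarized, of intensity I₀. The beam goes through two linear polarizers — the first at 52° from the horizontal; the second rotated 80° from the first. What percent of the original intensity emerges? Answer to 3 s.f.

≈ 1.51%

Unpolarized light through the first polarizer → I₁ = ½ I₀, now polarized at 52°.
I₂ = I₁ cos²(80°) = 0.5 · 0.03015 I₀ = 0.01508 I₀.
That is 1.508% of the incident intensity.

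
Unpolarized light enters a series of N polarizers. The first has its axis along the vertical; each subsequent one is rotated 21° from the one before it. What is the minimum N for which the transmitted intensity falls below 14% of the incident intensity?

N = 11

First polarizer halves the unpolarized light: factor 1/2.
Each further stage multiplies by cos²(21°) = 0.8716.
After N polarizers: T = 0.5·0.8716^(N−1). Require T < 0.14 ⇒ N−1 > ln(0.14/0.5)/ln(0.8716) = 9.26, so N−1 ≥ 10 and N = 11.
Check: N=11 gives T = 0.1265 < 0.14; N=10 gives T = 0.1451.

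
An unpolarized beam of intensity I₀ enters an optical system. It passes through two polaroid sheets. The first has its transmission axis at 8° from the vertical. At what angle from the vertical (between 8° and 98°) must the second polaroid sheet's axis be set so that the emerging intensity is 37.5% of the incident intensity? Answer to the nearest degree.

θ ≈ 38°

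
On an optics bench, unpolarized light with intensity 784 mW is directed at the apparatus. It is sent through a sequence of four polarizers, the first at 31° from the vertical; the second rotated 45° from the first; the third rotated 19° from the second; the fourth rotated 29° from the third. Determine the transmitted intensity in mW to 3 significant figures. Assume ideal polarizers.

I ≈ 134 mW

Unpolarized light through the first polarizer → I₁ = 784 mW/2 = 392 mW, polarized at 31°.
I₂ = I₁ · cos²(45°) = 392 · 0.5 = 196 mW.
I₃ = I₂ · cos²(19°) = 196 · 0.894 = 175.2 mW.
I₄ = I₃ · cos²(29°) = 175.2 · 0.765 = 134 mW.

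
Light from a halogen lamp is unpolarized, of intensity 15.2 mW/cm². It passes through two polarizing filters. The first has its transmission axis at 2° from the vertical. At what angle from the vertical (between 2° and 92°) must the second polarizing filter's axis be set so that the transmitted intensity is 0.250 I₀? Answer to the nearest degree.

Unpolarized light through the first polarizer → I₁ = ½ I₀, now polarized at 2°.
Need I₂/I₀ = 0.25, so cos²(θ − 2°) = 0.25 / 0.5 = 0.5.
θ − 2° = arccos(√0.5) = 45.0°, giving θ ≈ 2 + 45.0 = 47.0°.

θ ≈ 47°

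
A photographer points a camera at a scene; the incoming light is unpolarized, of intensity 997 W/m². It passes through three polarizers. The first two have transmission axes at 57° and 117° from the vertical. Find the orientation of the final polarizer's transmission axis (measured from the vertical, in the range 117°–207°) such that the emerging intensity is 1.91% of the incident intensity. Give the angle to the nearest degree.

θ ≈ 184°

Unpolarized light through the first polarizer → I₁ = ½ I₀, now polarized at 57°.
I₂ = I₁ cos²(117° − 57°) = 0.5 I₀ · cos²(60°) = 0.125 I₀.
Need I₃/I₀ = 0.0191, so cos²(θ − 117°) = 0.0191 / 0.125 = 0.1528.
θ − 117° = arccos(√0.1528) = 67.0°, giving θ ≈ 117 + 67.0 = 184.0°.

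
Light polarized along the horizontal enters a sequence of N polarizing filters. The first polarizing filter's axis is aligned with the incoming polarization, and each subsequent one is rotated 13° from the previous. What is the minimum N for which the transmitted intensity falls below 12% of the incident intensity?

N = 42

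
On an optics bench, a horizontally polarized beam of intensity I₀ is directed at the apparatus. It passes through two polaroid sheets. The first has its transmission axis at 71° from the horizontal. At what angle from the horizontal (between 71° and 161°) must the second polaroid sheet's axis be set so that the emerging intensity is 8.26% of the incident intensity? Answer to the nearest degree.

By Malus's law, I₁ = I₀ cos²(71° − 0°) = I₀ cos²(71°) = 0.106 I₀.
Need I₂/I₀ = 0.0826, so cos²(θ − 71°) = 0.0826 / 0.106 = 0.7793.
θ − 71° = arccos(√0.7793) = 28.0°, giving θ ≈ 71 + 28.0 = 99.0°.

θ ≈ 99°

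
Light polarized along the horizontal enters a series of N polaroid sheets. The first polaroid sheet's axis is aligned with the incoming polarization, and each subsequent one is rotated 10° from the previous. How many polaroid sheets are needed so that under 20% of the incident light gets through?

First polarizer is aligned with the polarization: full transmission.
Each further stage multiplies by cos²(10°) = 0.9698.
After N polarizers: T = 0.9698^(N−1). Require T < 0.20 ⇒ N−1 > ln(0.20)/ln(0.9698) = 52.57, so N−1 ≥ 53 and N = 54.
Check: N=54 gives T = 0.1974 < 0.20; N=53 gives T = 0.2035.

N = 54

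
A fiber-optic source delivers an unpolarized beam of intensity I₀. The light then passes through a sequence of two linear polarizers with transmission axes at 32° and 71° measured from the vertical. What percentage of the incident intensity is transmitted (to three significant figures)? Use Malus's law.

Unpolarized light through the first polarizer → I₁ = ½ I₀, now polarized at 32°.
I₂ = I₁ cos²(71° − 32°) = 0.5 I₀ · cos²(39°) = 0.302 I₀.
That is 30.2% of the incident intensity.

≈ 30.2%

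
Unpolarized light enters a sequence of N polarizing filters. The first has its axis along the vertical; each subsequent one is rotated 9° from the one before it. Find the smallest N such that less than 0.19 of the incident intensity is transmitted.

First polarizer halves the unpolarized light: factor 1/2.
Each further stage multiplies by cos²(9°) = 0.9755.
After N polarizers: T = 0.5·0.9755^(N−1). Require T < 0.19 ⇒ N−1 > ln(0.19/0.5)/ln(0.9755) = 39.05, so N−1 ≥ 40 and N = 41.
Check: N=41 gives T = 0.1856 < 0.19; N=40 gives T = 0.1902.

N = 41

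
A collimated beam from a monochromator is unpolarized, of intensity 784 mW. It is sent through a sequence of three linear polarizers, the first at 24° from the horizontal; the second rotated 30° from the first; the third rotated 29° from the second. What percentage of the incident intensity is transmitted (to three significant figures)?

Unpolarized light through the first polarizer → I₁ = 784 mW/2 = 392 mW, polarized at 24°.
I₂ = I₁ · cos²(30°) = 392 · 0.75 = 294 mW.
I₃ = I₂ · cos²(29°) = 294 · 0.765 = 224.9 mW.
That is 28.69% of the incident intensity.

≈ 28.7%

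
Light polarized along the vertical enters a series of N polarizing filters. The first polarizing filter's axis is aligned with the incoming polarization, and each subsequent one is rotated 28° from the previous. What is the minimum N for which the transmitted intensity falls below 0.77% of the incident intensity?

First polarizer is aligned with the polarization: full transmission.
Each further stage multiplies by cos²(28°) = 0.7796.
After N polarizers: T = 0.7796^(N−1). Require T < 0.0077 ⇒ N−1 > ln(0.0077)/ln(0.7796) = 19.55, so N−1 ≥ 20 and N = 21.
Check: N=21 gives T = 0.006877 < 0.0077; N=20 gives T = 0.008821.

N = 21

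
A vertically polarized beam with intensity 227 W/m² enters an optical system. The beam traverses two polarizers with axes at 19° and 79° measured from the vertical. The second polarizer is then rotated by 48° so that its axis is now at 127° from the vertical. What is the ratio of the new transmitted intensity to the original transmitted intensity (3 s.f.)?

Before rotation:
I₁ = I₀ cos²(19° − 0°) = I₀ cos²(19°) = 0.894 I₀.
I₂ = I₁ cos²(79° − 19°) = 0.894 I₀ · cos²(60°) = 0.2235 I₀.
After rotation:
I₁ = I₀ cos²(19° − 0°) = I₀ cos²(19°) = 0.894 I₀.
Angle between axes 1 and 2: 72°. I₂ = 0.894 I₀ · cos²(72°) = 0.08537 I₀.
Ratio = 0.08537 / 0.2235 = 0.382.

I_new/I_old ≈ 0.382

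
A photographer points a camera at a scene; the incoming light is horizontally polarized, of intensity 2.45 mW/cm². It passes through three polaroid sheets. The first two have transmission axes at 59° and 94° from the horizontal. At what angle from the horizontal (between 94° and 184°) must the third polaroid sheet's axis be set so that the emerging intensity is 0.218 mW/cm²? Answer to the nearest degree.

θ ≈ 139°

I₁ = I₀ cos²(59° − 0°) = I₀ cos²(59°) = 0.2653 I₀.
I₂ = I₁ cos²(94° − 59°) = 0.2653 I₀ · cos²(35°) = 0.178 I₀.
Target fraction: 0.218 / 2.45 mW/cm² = 0.08898 of I₀.
Need I₃/I₀ = 0.08898, so cos²(θ − 94°) = 0.08898 / 0.178 = 0.4999.
θ − 94° = arccos(√0.4999) = 45.0°, giving θ ≈ 94 + 45.0 = 139.0°.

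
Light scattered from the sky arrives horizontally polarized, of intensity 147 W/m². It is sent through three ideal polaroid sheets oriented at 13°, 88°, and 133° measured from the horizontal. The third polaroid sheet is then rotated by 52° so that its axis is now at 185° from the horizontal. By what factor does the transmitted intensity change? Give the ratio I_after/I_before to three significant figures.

I_new/I_old ≈ 0.0297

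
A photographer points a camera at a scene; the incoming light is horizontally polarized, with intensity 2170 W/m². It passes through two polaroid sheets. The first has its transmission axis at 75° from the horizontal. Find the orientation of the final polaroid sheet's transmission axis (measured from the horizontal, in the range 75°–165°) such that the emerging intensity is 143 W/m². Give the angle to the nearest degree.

By Malus's law, I₁ = I₀ cos²(75° − 0°) = I₀ cos²(75°) = 0.06699 I₀.
Target fraction: 143 / 2170 W/m² = 0.0659 of I₀.
Need I₂/I₀ = 0.0659, so cos²(θ − 75°) = 0.0659 / 0.06699 = 0.9837.
θ − 75° = arccos(√0.9837) = 7.3°, giving θ ≈ 75 + 7.3 = 82.3°.

θ ≈ 82°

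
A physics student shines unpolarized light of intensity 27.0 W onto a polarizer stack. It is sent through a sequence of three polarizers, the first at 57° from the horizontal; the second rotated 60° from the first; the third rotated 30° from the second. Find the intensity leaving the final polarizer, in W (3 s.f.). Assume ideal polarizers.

Unpolarized light through the first polarizer → I₁ = 27.0 W/2 = 13.5 W, polarized at 57°.
I₂ = I₁ · cos²(60°) = 13.5 · 0.25 = 3.375 W.
I₃ = I₂ · cos²(30°) = 3.375 · 0.75 = 2.531 W.

I ≈ 2.53 W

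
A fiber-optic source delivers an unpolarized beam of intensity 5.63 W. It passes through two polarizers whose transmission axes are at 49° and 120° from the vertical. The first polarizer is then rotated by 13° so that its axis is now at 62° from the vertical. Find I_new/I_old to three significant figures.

I_new/I_old ≈ 2.65

Before rotation:
Unpolarized light through the first polarizer → I₁ = ½ I₀, now polarized at 49°.
I₂ = I₁ cos²(120° − 49°) = 0.5 I₀ · cos²(71°) = 0.053 I₀.
After rotation:
Unpolarized light through the first polarizer → I₁ = ½ I₀, now polarized at 62°.
I₂ = I₁ cos²(120° − 62°) = 0.5 I₀ · cos²(58°) = 0.1404 I₀.
Ratio = 0.1404 / 0.053 = 2.649.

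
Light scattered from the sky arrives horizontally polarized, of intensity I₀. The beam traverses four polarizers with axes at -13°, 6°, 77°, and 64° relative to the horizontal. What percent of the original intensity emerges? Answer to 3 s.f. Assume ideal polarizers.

≈ 8.54%

I₁ = I₀ cos²(-13° − 0°) = I₀ cos²(13°) = 0.9494 I₀.
I₂ = I₁ cos²(6° + 13°) = 0.9494 I₀ · cos²(19°) = 0.8488 I₀.
I₃ = I₂ cos²(77° − 6°) = 0.8488 I₀ · cos²(71°) = 0.08996 I₀.
I₄ = I₃ cos²(64° − 77°) = 0.08996 I₀ · cos²(13°) = 0.08541 I₀.
That is 8.541% of the incident intensity.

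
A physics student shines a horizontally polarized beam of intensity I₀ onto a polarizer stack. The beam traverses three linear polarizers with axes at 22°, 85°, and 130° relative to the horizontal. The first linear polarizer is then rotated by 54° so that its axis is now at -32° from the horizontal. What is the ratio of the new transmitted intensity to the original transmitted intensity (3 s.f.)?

Before rotation:
By Malus's law, I₁ = I₀ cos²(22° − 0°) = I₀ cos²(22°) = 0.8597 I₀.
I₂ = I₁ cos²(85° − 22°) = 0.8597 I₀ · cos²(63°) = 0.1772 I₀.
I₃ = I₂ cos²(130° − 85°) = 0.1772 I₀ · cos²(45°) = 0.08859 I₀.
After rotation:
I₁ = I₀ cos²(-32° − 0°) = I₀ cos²(32°) = 0.7192 I₀.
Angle between axes 1 and 2: 63°. I₂ = 0.7192 I₀ · cos²(63°) = 0.1482 I₀.
I₃ = I₂ cos²(130° − 85°) = 0.1482 I₀ · cos²(45°) = 0.07411 I₀.
Ratio = 0.07411 / 0.08859 = 0.8366.

I_new/I_old ≈ 0.837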